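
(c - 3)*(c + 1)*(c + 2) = c^3 - 7*c - 6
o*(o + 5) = o^2 + 5*o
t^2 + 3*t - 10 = (t - 2)*(t + 5)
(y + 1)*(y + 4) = y^2 + 5*y + 4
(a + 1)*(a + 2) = a^2 + 3*a + 2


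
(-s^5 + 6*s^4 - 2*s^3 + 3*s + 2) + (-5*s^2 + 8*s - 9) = -s^5 + 6*s^4 - 2*s^3 - 5*s^2 + 11*s - 7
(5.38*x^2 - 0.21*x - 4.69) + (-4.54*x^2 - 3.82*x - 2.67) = 0.84*x^2 - 4.03*x - 7.36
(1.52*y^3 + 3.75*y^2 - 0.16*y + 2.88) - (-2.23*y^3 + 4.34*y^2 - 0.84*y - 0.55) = 3.75*y^3 - 0.59*y^2 + 0.68*y + 3.43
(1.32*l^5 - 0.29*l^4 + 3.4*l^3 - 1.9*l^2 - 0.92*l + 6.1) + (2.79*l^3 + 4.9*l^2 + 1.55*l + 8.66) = 1.32*l^5 - 0.29*l^4 + 6.19*l^3 + 3.0*l^2 + 0.63*l + 14.76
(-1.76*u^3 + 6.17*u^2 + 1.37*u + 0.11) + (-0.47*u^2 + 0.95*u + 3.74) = -1.76*u^3 + 5.7*u^2 + 2.32*u + 3.85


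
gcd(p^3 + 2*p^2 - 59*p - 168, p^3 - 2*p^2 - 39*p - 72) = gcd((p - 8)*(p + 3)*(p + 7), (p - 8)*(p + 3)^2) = p^2 - 5*p - 24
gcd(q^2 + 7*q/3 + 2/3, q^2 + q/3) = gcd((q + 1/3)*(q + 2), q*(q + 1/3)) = q + 1/3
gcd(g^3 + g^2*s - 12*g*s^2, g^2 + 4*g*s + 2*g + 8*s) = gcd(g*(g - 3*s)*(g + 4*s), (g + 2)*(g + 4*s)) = g + 4*s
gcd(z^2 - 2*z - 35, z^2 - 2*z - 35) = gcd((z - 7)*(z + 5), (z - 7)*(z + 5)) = z^2 - 2*z - 35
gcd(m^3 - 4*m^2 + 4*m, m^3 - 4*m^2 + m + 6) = m - 2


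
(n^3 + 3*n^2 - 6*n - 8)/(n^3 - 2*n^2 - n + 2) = (n + 4)/(n - 1)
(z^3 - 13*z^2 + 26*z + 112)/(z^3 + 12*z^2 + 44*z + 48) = (z^2 - 15*z + 56)/(z^2 + 10*z + 24)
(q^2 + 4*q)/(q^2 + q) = (q + 4)/(q + 1)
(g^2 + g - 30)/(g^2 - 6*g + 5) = (g + 6)/(g - 1)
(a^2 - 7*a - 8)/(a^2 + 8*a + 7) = (a - 8)/(a + 7)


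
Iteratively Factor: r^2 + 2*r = (r)*(r + 2)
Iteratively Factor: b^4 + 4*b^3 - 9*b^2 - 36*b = (b + 4)*(b^3 - 9*b) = b*(b + 4)*(b^2 - 9) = b*(b + 3)*(b + 4)*(b - 3)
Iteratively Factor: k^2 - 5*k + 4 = (k - 4)*(k - 1)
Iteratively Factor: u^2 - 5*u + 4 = (u - 1)*(u - 4)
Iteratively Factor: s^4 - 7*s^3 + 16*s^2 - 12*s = (s - 2)*(s^3 - 5*s^2 + 6*s) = (s - 3)*(s - 2)*(s^2 - 2*s) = (s - 3)*(s - 2)^2*(s)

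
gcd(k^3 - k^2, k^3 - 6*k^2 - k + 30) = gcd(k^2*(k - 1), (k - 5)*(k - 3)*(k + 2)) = 1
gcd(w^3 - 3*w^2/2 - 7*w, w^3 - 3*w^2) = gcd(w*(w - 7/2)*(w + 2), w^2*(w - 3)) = w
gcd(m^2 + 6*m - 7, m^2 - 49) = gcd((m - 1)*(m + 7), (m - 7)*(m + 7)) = m + 7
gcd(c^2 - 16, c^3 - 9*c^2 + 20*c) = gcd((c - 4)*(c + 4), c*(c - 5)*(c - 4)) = c - 4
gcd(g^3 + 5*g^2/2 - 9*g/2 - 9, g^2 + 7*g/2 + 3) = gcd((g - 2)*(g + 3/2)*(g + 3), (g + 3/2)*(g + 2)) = g + 3/2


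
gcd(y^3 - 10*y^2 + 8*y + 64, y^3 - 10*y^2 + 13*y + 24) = y - 8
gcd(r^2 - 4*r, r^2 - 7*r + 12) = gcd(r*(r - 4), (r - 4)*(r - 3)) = r - 4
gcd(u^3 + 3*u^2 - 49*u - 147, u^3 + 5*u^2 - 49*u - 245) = u^2 - 49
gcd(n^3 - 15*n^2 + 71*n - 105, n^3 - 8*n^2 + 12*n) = 1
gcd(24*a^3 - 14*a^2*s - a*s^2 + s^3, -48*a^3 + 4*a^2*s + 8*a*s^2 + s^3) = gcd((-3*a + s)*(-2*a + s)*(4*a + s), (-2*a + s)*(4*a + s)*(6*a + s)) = -8*a^2 + 2*a*s + s^2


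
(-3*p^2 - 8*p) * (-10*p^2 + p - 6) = 30*p^4 + 77*p^3 + 10*p^2 + 48*p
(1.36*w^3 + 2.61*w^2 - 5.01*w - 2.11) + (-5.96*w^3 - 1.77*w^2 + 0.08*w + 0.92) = -4.6*w^3 + 0.84*w^2 - 4.93*w - 1.19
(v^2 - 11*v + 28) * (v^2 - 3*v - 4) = v^4 - 14*v^3 + 57*v^2 - 40*v - 112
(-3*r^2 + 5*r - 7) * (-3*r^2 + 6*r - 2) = 9*r^4 - 33*r^3 + 57*r^2 - 52*r + 14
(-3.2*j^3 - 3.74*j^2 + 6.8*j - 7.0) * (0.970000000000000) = -3.104*j^3 - 3.6278*j^2 + 6.596*j - 6.79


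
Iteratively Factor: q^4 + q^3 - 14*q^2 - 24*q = (q)*(q^3 + q^2 - 14*q - 24) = q*(q + 2)*(q^2 - q - 12) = q*(q - 4)*(q + 2)*(q + 3)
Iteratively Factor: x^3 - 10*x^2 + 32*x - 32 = (x - 4)*(x^2 - 6*x + 8) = (x - 4)^2*(x - 2)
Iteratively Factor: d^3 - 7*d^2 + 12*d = (d - 3)*(d^2 - 4*d) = d*(d - 3)*(d - 4)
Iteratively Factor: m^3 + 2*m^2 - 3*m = (m + 3)*(m^2 - m) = m*(m + 3)*(m - 1)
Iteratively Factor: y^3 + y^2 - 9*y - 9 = (y + 1)*(y^2 - 9) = (y - 3)*(y + 1)*(y + 3)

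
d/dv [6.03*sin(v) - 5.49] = 6.03*cos(v)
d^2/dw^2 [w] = 0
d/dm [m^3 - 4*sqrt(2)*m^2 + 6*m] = 3*m^2 - 8*sqrt(2)*m + 6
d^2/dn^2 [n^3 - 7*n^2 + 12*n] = 6*n - 14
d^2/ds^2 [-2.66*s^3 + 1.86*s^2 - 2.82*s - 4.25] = 3.72 - 15.96*s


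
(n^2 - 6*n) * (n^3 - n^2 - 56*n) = n^5 - 7*n^4 - 50*n^3 + 336*n^2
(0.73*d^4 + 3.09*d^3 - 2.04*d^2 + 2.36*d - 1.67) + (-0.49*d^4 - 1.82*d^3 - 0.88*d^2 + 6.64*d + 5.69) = 0.24*d^4 + 1.27*d^3 - 2.92*d^2 + 9.0*d + 4.02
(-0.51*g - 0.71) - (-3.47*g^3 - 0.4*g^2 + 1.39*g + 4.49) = 3.47*g^3 + 0.4*g^2 - 1.9*g - 5.2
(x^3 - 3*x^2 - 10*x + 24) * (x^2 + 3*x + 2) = x^5 - 17*x^3 - 12*x^2 + 52*x + 48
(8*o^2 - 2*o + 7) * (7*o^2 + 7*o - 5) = 56*o^4 + 42*o^3 - 5*o^2 + 59*o - 35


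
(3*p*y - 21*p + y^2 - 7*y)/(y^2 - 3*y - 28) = (3*p + y)/(y + 4)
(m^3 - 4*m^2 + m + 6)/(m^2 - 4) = (m^2 - 2*m - 3)/(m + 2)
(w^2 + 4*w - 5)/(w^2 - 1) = (w + 5)/(w + 1)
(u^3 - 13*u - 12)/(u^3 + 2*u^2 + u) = (u^2 - u - 12)/(u*(u + 1))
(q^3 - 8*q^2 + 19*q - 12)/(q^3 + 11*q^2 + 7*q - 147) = (q^2 - 5*q + 4)/(q^2 + 14*q + 49)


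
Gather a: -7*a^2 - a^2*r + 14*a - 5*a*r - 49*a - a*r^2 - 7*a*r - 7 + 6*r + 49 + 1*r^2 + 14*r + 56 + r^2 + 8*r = a^2*(-r - 7) + a*(-r^2 - 12*r - 35) + 2*r^2 + 28*r + 98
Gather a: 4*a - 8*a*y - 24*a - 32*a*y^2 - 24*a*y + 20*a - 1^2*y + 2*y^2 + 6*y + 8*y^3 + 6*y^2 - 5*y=a*(-32*y^2 - 32*y) + 8*y^3 + 8*y^2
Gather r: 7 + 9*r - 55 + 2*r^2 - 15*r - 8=2*r^2 - 6*r - 56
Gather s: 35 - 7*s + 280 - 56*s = 315 - 63*s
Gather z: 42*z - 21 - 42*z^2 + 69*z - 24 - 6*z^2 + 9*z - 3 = -48*z^2 + 120*z - 48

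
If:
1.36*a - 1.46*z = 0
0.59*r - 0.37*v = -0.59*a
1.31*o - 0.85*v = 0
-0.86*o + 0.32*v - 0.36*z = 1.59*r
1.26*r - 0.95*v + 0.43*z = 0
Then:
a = 0.00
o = 0.00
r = 0.00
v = 0.00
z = 0.00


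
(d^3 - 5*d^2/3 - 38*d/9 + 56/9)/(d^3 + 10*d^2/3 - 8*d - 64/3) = (9*d^2 - 33*d + 28)/(3*(3*d^2 + 4*d - 32))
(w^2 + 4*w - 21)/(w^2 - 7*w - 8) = (-w^2 - 4*w + 21)/(-w^2 + 7*w + 8)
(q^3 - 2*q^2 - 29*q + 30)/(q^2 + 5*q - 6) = (q^2 - q - 30)/(q + 6)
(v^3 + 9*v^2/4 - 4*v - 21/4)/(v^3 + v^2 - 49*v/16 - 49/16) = 4*(v + 3)/(4*v + 7)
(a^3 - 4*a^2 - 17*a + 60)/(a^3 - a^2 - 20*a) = (a - 3)/a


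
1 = 1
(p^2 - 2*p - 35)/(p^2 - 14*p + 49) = (p + 5)/(p - 7)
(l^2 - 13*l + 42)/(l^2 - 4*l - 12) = (l - 7)/(l + 2)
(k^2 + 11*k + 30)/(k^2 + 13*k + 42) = (k + 5)/(k + 7)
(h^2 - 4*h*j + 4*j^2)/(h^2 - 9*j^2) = (h^2 - 4*h*j + 4*j^2)/(h^2 - 9*j^2)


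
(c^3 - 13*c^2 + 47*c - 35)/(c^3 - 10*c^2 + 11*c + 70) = (c - 1)/(c + 2)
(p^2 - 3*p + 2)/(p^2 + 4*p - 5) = (p - 2)/(p + 5)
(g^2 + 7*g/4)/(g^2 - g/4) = (4*g + 7)/(4*g - 1)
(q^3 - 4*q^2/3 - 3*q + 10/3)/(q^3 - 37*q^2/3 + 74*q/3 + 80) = (q^2 - 3*q + 2)/(q^2 - 14*q + 48)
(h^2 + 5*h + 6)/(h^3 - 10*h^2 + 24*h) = (h^2 + 5*h + 6)/(h*(h^2 - 10*h + 24))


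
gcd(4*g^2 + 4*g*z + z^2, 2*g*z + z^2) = 2*g + z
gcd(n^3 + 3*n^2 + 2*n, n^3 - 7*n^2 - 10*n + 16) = n + 2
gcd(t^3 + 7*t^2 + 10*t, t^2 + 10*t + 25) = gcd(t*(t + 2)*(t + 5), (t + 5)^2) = t + 5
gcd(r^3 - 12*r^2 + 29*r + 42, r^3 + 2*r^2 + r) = r + 1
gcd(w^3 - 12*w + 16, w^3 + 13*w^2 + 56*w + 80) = w + 4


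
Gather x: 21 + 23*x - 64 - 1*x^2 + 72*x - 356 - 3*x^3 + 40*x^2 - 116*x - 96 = -3*x^3 + 39*x^2 - 21*x - 495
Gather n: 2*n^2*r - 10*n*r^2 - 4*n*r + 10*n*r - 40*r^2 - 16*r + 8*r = 2*n^2*r + n*(-10*r^2 + 6*r) - 40*r^2 - 8*r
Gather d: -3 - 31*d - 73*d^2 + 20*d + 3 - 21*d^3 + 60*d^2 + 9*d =-21*d^3 - 13*d^2 - 2*d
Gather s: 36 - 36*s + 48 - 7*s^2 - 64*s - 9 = -7*s^2 - 100*s + 75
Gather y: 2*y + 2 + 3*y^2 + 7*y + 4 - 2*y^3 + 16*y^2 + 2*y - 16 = -2*y^3 + 19*y^2 + 11*y - 10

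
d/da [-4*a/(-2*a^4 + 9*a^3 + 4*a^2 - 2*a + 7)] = 4*(-6*a^4 + 18*a^3 + 4*a^2 - 7)/(4*a^8 - 36*a^7 + 65*a^6 + 80*a^5 - 48*a^4 + 110*a^3 + 60*a^2 - 28*a + 49)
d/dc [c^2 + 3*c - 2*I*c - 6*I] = 2*c + 3 - 2*I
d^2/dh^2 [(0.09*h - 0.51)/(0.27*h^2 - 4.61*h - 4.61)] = ((1.1052 - 0.1458*h)*(-0.27*h^2 + 4.61*h + 4.61) - (0.09*h - 0.51)*(0.54*h - 4.61)*(1.08*h - 9.22))/(-0.27*h^2 + 4.61*h + 4.61)^3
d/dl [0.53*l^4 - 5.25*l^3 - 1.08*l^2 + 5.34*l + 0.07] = 2.12*l^3 - 15.75*l^2 - 2.16*l + 5.34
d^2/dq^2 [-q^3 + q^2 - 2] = 2 - 6*q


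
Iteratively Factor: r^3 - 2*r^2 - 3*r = (r - 3)*(r^2 + r) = (r - 3)*(r + 1)*(r)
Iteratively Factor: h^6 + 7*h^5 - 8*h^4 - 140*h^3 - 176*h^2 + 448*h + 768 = (h - 2)*(h^5 + 9*h^4 + 10*h^3 - 120*h^2 - 416*h - 384) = (h - 4)*(h - 2)*(h^4 + 13*h^3 + 62*h^2 + 128*h + 96) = (h - 4)*(h - 2)*(h + 4)*(h^3 + 9*h^2 + 26*h + 24) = (h - 4)*(h - 2)*(h + 2)*(h + 4)*(h^2 + 7*h + 12) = (h - 4)*(h - 2)*(h + 2)*(h + 3)*(h + 4)*(h + 4)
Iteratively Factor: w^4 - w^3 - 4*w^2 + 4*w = (w - 1)*(w^3 - 4*w) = (w - 1)*(w + 2)*(w^2 - 2*w) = w*(w - 1)*(w + 2)*(w - 2)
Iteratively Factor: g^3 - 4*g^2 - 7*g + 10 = (g + 2)*(g^2 - 6*g + 5) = (g - 1)*(g + 2)*(g - 5)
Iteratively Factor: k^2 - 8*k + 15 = (k - 5)*(k - 3)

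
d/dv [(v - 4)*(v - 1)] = 2*v - 5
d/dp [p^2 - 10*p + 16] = 2*p - 10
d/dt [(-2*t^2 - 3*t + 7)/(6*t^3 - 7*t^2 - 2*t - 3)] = (12*t^4 + 36*t^3 - 143*t^2 + 110*t + 23)/(36*t^6 - 84*t^5 + 25*t^4 - 8*t^3 + 46*t^2 + 12*t + 9)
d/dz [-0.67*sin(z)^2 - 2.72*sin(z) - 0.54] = -(1.34*sin(z) + 2.72)*cos(z)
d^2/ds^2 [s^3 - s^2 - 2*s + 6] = 6*s - 2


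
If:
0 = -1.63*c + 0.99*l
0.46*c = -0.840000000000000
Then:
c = -1.83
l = -3.01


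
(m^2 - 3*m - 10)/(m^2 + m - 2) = (m - 5)/(m - 1)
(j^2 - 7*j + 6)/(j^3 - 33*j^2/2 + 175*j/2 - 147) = 2*(j - 1)/(2*j^2 - 21*j + 49)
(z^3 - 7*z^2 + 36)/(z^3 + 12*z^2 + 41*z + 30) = (z^3 - 7*z^2 + 36)/(z^3 + 12*z^2 + 41*z + 30)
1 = 1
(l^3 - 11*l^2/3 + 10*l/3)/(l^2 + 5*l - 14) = l*(3*l - 5)/(3*(l + 7))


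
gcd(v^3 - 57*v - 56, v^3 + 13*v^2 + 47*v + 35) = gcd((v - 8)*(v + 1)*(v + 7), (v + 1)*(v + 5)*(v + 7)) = v^2 + 8*v + 7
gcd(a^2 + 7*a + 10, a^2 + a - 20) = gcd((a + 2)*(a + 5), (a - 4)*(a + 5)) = a + 5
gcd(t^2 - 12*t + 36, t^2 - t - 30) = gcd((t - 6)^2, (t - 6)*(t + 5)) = t - 6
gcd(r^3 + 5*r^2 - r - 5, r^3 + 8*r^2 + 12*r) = 1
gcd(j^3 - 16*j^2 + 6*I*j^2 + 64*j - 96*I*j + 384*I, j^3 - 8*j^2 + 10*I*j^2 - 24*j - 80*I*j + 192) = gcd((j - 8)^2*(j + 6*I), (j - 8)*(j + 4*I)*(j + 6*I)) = j^2 + j*(-8 + 6*I) - 48*I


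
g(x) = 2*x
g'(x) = 2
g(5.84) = 11.68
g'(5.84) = 2.00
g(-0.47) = -0.94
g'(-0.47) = 2.00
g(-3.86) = -7.72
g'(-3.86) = 2.00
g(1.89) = 3.78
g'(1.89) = 2.00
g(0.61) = 1.22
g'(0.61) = 2.00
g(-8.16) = -16.32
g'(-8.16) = 2.00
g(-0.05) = -0.10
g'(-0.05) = 2.00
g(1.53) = 3.06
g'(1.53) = 2.00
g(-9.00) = -18.00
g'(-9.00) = 2.00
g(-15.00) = -30.00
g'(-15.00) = 2.00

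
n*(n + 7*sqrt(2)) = n^2 + 7*sqrt(2)*n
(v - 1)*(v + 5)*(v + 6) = v^3 + 10*v^2 + 19*v - 30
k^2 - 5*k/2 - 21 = (k - 6)*(k + 7/2)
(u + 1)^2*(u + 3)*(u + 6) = u^4 + 11*u^3 + 37*u^2 + 45*u + 18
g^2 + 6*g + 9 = (g + 3)^2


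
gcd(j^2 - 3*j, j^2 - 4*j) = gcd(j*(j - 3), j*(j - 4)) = j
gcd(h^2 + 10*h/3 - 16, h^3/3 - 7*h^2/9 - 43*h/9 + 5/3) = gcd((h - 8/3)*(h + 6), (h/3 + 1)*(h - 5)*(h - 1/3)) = 1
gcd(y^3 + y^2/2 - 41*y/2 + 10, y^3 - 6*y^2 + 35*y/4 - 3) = y^2 - 9*y/2 + 2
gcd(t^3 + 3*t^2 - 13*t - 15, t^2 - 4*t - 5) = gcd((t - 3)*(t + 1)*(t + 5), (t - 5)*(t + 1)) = t + 1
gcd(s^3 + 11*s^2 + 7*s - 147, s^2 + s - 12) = s - 3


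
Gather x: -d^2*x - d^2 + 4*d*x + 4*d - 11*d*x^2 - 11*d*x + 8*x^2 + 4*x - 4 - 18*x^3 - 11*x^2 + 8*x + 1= -d^2 + 4*d - 18*x^3 + x^2*(-11*d - 3) + x*(-d^2 - 7*d + 12) - 3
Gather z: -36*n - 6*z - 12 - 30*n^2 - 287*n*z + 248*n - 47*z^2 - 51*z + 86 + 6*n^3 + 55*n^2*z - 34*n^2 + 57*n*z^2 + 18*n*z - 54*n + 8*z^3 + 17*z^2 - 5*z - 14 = 6*n^3 - 64*n^2 + 158*n + 8*z^3 + z^2*(57*n - 30) + z*(55*n^2 - 269*n - 62) + 60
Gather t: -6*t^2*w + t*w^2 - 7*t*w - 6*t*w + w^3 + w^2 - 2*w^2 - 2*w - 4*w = -6*t^2*w + t*(w^2 - 13*w) + w^3 - w^2 - 6*w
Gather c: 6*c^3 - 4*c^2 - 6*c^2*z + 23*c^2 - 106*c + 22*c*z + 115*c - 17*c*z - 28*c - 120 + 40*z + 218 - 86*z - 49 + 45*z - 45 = 6*c^3 + c^2*(19 - 6*z) + c*(5*z - 19) - z + 4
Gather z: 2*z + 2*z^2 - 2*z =2*z^2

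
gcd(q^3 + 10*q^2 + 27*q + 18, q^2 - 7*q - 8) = q + 1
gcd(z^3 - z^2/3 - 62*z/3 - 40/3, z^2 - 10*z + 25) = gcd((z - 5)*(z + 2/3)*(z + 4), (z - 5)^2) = z - 5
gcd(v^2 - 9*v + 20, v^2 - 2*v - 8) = v - 4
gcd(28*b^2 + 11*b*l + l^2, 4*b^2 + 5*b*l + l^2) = 4*b + l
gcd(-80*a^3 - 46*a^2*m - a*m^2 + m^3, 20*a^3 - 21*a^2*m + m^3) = 5*a + m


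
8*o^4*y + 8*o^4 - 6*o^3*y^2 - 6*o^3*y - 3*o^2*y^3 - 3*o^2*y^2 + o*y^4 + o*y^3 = (-4*o + y)*(-o + y)*(2*o + y)*(o*y + o)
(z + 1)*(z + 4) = z^2 + 5*z + 4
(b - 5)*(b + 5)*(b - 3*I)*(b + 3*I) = b^4 - 16*b^2 - 225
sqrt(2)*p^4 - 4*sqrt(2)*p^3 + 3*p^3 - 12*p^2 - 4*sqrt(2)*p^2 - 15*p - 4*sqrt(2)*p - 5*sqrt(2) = (p - 5)*(p + 1)*(p + sqrt(2))*(sqrt(2)*p + 1)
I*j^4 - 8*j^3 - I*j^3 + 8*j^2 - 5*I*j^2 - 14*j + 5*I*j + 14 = (j - 1)*(j + 2*I)*(j + 7*I)*(I*j + 1)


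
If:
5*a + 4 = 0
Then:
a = -4/5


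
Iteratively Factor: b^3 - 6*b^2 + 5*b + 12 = (b + 1)*(b^2 - 7*b + 12) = (b - 4)*(b + 1)*(b - 3)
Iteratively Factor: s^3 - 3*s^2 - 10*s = (s + 2)*(s^2 - 5*s) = (s - 5)*(s + 2)*(s)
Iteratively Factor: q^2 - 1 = (q - 1)*(q + 1)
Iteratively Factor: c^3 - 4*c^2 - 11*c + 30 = (c + 3)*(c^2 - 7*c + 10) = (c - 2)*(c + 3)*(c - 5)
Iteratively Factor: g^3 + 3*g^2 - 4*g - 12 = (g - 2)*(g^2 + 5*g + 6) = (g - 2)*(g + 2)*(g + 3)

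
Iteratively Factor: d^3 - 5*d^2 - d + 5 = (d - 5)*(d^2 - 1) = (d - 5)*(d + 1)*(d - 1)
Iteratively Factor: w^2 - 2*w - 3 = (w + 1)*(w - 3)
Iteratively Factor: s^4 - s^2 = (s)*(s^3 - s) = s*(s - 1)*(s^2 + s) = s*(s - 1)*(s + 1)*(s)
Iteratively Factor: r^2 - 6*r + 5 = (r - 5)*(r - 1)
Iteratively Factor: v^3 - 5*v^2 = (v - 5)*(v^2) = v*(v - 5)*(v)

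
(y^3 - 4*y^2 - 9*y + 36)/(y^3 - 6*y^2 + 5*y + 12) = (y + 3)/(y + 1)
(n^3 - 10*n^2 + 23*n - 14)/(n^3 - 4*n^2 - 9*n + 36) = (n^3 - 10*n^2 + 23*n - 14)/(n^3 - 4*n^2 - 9*n + 36)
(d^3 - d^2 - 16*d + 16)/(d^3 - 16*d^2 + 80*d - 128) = (d^2 + 3*d - 4)/(d^2 - 12*d + 32)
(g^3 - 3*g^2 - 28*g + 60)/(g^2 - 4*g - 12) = (g^2 + 3*g - 10)/(g + 2)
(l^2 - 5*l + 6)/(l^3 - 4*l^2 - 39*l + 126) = (l - 2)/(l^2 - l - 42)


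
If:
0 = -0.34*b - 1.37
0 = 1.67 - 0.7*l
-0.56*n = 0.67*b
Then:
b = -4.03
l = 2.39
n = 4.82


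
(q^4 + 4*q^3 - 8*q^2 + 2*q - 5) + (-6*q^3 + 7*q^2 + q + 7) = q^4 - 2*q^3 - q^2 + 3*q + 2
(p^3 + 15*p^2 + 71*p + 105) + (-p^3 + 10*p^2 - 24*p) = 25*p^2 + 47*p + 105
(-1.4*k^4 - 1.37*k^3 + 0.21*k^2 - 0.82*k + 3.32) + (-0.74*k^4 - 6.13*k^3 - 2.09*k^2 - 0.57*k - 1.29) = -2.14*k^4 - 7.5*k^3 - 1.88*k^2 - 1.39*k + 2.03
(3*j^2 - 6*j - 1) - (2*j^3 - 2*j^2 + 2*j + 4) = -2*j^3 + 5*j^2 - 8*j - 5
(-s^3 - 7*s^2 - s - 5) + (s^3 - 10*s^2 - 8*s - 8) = -17*s^2 - 9*s - 13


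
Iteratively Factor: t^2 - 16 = (t + 4)*(t - 4)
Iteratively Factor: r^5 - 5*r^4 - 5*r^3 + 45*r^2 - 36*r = (r - 1)*(r^4 - 4*r^3 - 9*r^2 + 36*r) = (r - 4)*(r - 1)*(r^3 - 9*r) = (r - 4)*(r - 3)*(r - 1)*(r^2 + 3*r) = r*(r - 4)*(r - 3)*(r - 1)*(r + 3)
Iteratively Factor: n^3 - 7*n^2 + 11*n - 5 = (n - 5)*(n^2 - 2*n + 1) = (n - 5)*(n - 1)*(n - 1)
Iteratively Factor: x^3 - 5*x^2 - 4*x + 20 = (x + 2)*(x^2 - 7*x + 10) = (x - 2)*(x + 2)*(x - 5)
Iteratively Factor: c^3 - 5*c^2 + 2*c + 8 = (c - 4)*(c^2 - c - 2) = (c - 4)*(c - 2)*(c + 1)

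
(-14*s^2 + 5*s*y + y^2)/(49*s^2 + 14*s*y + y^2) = (-2*s + y)/(7*s + y)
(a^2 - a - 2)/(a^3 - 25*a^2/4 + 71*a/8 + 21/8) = 8*(a^2 - a - 2)/(8*a^3 - 50*a^2 + 71*a + 21)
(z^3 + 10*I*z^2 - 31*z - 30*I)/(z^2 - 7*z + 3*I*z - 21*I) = (z^2 + 7*I*z - 10)/(z - 7)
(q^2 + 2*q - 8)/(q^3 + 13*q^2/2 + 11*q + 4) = 2*(q - 2)/(2*q^2 + 5*q + 2)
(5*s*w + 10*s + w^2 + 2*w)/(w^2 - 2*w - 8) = (5*s + w)/(w - 4)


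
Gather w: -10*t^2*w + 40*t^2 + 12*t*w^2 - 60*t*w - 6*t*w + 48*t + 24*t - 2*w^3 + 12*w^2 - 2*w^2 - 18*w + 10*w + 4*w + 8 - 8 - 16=40*t^2 + 72*t - 2*w^3 + w^2*(12*t + 10) + w*(-10*t^2 - 66*t - 4) - 16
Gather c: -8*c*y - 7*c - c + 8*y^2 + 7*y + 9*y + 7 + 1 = c*(-8*y - 8) + 8*y^2 + 16*y + 8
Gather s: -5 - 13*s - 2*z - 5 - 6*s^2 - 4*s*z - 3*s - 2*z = -6*s^2 + s*(-4*z - 16) - 4*z - 10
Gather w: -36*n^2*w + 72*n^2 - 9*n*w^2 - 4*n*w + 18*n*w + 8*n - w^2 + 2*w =72*n^2 + 8*n + w^2*(-9*n - 1) + w*(-36*n^2 + 14*n + 2)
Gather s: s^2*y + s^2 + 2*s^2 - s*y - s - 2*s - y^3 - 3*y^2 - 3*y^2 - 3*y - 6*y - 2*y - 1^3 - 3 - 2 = s^2*(y + 3) + s*(-y - 3) - y^3 - 6*y^2 - 11*y - 6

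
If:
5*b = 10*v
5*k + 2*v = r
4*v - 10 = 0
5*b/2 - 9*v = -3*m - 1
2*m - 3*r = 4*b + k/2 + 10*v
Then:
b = 5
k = -108/31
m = 3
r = -385/31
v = 5/2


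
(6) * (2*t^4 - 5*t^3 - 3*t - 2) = 12*t^4 - 30*t^3 - 18*t - 12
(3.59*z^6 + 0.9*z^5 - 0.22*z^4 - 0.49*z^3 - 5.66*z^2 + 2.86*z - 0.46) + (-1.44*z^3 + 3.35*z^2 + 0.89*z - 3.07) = 3.59*z^6 + 0.9*z^5 - 0.22*z^4 - 1.93*z^3 - 2.31*z^2 + 3.75*z - 3.53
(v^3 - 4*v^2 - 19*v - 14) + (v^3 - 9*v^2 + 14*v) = 2*v^3 - 13*v^2 - 5*v - 14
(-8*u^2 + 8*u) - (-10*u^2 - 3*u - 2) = 2*u^2 + 11*u + 2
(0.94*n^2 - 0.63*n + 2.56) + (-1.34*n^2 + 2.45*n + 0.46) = -0.4*n^2 + 1.82*n + 3.02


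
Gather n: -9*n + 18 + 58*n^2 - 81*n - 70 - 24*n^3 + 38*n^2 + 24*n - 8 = -24*n^3 + 96*n^2 - 66*n - 60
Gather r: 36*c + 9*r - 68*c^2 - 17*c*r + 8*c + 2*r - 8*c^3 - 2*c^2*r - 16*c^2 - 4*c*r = -8*c^3 - 84*c^2 + 44*c + r*(-2*c^2 - 21*c + 11)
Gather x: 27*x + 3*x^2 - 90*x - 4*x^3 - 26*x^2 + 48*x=-4*x^3 - 23*x^2 - 15*x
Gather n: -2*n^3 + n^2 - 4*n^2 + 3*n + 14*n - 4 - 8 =-2*n^3 - 3*n^2 + 17*n - 12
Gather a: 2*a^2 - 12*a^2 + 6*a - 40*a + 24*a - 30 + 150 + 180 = -10*a^2 - 10*a + 300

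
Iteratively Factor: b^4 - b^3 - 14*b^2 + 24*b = (b - 2)*(b^3 + b^2 - 12*b) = (b - 2)*(b + 4)*(b^2 - 3*b) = b*(b - 2)*(b + 4)*(b - 3)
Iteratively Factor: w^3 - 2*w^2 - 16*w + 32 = (w - 2)*(w^2 - 16) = (w - 2)*(w + 4)*(w - 4)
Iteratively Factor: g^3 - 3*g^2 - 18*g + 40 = (g + 4)*(g^2 - 7*g + 10) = (g - 2)*(g + 4)*(g - 5)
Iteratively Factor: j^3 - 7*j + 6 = (j - 1)*(j^2 + j - 6) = (j - 2)*(j - 1)*(j + 3)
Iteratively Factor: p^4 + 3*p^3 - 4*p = (p + 2)*(p^3 + p^2 - 2*p) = (p + 2)^2*(p^2 - p) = (p - 1)*(p + 2)^2*(p)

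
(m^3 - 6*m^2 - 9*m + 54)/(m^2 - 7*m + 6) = (m^2 - 9)/(m - 1)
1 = 1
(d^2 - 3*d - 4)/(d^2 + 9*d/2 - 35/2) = 2*(d^2 - 3*d - 4)/(2*d^2 + 9*d - 35)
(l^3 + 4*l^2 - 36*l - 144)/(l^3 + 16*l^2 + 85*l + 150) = (l^2 - 2*l - 24)/(l^2 + 10*l + 25)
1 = 1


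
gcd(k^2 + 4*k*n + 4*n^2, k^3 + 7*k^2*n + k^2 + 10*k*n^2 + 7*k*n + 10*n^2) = k + 2*n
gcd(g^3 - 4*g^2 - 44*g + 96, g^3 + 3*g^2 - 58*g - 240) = g^2 - 2*g - 48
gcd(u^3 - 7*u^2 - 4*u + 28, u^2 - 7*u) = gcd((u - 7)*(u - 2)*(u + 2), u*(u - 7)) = u - 7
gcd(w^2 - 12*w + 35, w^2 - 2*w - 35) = w - 7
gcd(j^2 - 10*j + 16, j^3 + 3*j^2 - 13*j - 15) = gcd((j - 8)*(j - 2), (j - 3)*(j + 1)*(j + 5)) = 1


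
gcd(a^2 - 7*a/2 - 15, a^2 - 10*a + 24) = a - 6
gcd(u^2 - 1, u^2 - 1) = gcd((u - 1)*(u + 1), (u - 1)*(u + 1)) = u^2 - 1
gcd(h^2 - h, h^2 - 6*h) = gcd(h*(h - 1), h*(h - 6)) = h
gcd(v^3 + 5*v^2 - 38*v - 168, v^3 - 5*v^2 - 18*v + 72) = v^2 - 2*v - 24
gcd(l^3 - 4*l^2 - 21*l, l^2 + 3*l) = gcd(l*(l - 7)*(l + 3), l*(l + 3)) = l^2 + 3*l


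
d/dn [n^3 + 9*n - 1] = 3*n^2 + 9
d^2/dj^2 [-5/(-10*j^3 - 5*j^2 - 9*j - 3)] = 10*(-5*(6*j + 1)*(10*j^3 + 5*j^2 + 9*j + 3) + (30*j^2 + 10*j + 9)^2)/(10*j^3 + 5*j^2 + 9*j + 3)^3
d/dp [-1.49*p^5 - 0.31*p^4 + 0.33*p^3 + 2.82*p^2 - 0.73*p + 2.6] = -7.45*p^4 - 1.24*p^3 + 0.99*p^2 + 5.64*p - 0.73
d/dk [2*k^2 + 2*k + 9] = 4*k + 2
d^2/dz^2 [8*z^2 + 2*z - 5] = 16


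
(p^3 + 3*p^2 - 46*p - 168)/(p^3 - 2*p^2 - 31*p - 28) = (p + 6)/(p + 1)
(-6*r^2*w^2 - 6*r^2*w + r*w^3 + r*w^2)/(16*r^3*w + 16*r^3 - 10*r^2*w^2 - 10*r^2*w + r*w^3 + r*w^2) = w*(-6*r + w)/(16*r^2 - 10*r*w + w^2)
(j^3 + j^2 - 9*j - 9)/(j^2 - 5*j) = (j^3 + j^2 - 9*j - 9)/(j*(j - 5))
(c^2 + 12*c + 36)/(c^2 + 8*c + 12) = (c + 6)/(c + 2)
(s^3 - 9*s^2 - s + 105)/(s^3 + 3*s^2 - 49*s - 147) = (s - 5)/(s + 7)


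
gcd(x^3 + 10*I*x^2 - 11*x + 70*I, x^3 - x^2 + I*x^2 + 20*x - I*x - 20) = x + 5*I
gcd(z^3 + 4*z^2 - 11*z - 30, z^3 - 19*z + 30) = z^2 + 2*z - 15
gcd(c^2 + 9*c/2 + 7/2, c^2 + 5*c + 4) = c + 1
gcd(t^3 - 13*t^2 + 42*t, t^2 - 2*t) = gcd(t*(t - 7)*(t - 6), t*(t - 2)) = t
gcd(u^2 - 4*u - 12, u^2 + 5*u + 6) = u + 2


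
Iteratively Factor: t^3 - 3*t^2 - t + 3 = (t - 3)*(t^2 - 1) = (t - 3)*(t + 1)*(t - 1)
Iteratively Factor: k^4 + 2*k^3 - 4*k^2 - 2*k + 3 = (k + 3)*(k^3 - k^2 - k + 1) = (k + 1)*(k + 3)*(k^2 - 2*k + 1) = (k - 1)*(k + 1)*(k + 3)*(k - 1)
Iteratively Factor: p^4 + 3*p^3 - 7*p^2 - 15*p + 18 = (p - 1)*(p^3 + 4*p^2 - 3*p - 18) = (p - 2)*(p - 1)*(p^2 + 6*p + 9) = (p - 2)*(p - 1)*(p + 3)*(p + 3)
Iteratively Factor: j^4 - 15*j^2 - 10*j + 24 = (j + 2)*(j^3 - 2*j^2 - 11*j + 12) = (j + 2)*(j + 3)*(j^2 - 5*j + 4) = (j - 4)*(j + 2)*(j + 3)*(j - 1)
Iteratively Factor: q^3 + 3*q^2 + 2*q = (q + 1)*(q^2 + 2*q) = q*(q + 1)*(q + 2)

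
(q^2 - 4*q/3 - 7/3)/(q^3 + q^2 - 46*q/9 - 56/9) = 3*(q + 1)/(3*q^2 + 10*q + 8)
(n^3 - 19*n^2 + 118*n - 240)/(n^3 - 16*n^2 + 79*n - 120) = (n - 6)/(n - 3)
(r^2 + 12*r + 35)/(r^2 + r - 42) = (r + 5)/(r - 6)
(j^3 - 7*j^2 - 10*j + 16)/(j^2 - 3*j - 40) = (j^2 + j - 2)/(j + 5)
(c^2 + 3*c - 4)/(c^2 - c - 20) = (c - 1)/(c - 5)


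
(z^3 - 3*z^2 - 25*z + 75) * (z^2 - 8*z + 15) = z^5 - 11*z^4 + 14*z^3 + 230*z^2 - 975*z + 1125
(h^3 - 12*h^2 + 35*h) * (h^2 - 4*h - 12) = h^5 - 16*h^4 + 71*h^3 + 4*h^2 - 420*h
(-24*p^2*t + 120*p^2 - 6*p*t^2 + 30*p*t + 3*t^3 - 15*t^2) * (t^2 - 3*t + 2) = -24*p^2*t^3 + 192*p^2*t^2 - 408*p^2*t + 240*p^2 - 6*p*t^4 + 48*p*t^3 - 102*p*t^2 + 60*p*t + 3*t^5 - 24*t^4 + 51*t^3 - 30*t^2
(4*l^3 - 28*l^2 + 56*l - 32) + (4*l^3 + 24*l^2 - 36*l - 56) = 8*l^3 - 4*l^2 + 20*l - 88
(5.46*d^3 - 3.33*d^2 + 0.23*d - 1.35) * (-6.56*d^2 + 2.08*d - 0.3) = -35.8176*d^5 + 33.2016*d^4 - 10.0732*d^3 + 10.3334*d^2 - 2.877*d + 0.405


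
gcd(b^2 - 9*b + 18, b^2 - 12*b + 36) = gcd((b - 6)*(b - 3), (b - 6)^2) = b - 6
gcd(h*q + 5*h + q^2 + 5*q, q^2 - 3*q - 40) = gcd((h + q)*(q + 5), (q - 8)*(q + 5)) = q + 5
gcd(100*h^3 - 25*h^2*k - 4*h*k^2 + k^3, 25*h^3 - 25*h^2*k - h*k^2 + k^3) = 25*h^2 - k^2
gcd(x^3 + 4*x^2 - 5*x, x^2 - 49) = 1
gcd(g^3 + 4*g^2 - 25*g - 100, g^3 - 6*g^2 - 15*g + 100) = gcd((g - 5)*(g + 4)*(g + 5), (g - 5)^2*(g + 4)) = g^2 - g - 20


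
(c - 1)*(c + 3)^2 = c^3 + 5*c^2 + 3*c - 9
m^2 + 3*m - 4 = (m - 1)*(m + 4)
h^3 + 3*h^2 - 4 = (h - 1)*(h + 2)^2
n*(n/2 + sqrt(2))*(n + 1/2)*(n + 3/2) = n^4/2 + n^3 + sqrt(2)*n^3 + 3*n^2/8 + 2*sqrt(2)*n^2 + 3*sqrt(2)*n/4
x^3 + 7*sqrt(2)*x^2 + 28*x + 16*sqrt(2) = (x + sqrt(2))*(x + 2*sqrt(2))*(x + 4*sqrt(2))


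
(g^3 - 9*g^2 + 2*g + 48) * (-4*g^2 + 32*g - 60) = -4*g^5 + 68*g^4 - 356*g^3 + 412*g^2 + 1416*g - 2880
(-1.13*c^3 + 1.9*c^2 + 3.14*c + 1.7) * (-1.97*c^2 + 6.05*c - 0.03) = 2.2261*c^5 - 10.5795*c^4 + 5.3431*c^3 + 15.591*c^2 + 10.1908*c - 0.051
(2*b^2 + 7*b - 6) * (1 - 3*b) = -6*b^3 - 19*b^2 + 25*b - 6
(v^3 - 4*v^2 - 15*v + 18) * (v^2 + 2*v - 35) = v^5 - 2*v^4 - 58*v^3 + 128*v^2 + 561*v - 630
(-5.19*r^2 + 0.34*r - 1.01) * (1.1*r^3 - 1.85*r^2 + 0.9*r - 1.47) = -5.709*r^5 + 9.9755*r^4 - 6.411*r^3 + 9.8038*r^2 - 1.4088*r + 1.4847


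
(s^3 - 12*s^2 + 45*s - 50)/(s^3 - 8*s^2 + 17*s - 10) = (s - 5)/(s - 1)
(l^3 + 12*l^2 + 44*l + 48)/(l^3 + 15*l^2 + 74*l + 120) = (l + 2)/(l + 5)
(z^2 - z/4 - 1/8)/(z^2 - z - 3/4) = (-8*z^2 + 2*z + 1)/(2*(-4*z^2 + 4*z + 3))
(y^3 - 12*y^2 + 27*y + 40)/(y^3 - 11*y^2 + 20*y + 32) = (y - 5)/(y - 4)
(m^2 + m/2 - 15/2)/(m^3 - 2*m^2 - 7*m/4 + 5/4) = 2*(m + 3)/(2*m^2 + m - 1)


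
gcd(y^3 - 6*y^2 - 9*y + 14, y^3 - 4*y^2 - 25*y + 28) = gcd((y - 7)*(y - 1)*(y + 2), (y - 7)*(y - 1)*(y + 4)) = y^2 - 8*y + 7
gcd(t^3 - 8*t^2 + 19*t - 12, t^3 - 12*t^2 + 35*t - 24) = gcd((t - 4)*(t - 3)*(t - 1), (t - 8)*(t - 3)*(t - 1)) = t^2 - 4*t + 3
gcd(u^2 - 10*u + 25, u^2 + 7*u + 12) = 1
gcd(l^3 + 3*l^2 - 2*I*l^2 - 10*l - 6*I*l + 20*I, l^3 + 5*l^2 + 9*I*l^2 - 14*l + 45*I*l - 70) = l + 5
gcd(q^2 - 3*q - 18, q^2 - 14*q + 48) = q - 6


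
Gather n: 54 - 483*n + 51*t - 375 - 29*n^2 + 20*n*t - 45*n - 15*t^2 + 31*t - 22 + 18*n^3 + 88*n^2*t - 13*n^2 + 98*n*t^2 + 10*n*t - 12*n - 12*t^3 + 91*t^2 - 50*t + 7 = 18*n^3 + n^2*(88*t - 42) + n*(98*t^2 + 30*t - 540) - 12*t^3 + 76*t^2 + 32*t - 336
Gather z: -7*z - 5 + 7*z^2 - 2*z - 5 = 7*z^2 - 9*z - 10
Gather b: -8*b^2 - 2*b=-8*b^2 - 2*b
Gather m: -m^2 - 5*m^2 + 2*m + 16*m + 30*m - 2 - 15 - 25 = -6*m^2 + 48*m - 42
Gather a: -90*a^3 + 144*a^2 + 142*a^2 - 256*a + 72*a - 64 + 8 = -90*a^3 + 286*a^2 - 184*a - 56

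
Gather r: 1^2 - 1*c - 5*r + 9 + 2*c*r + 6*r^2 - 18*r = -c + 6*r^2 + r*(2*c - 23) + 10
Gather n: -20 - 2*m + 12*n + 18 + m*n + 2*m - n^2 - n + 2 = -n^2 + n*(m + 11)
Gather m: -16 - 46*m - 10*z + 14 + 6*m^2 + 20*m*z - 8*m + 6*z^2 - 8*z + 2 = 6*m^2 + m*(20*z - 54) + 6*z^2 - 18*z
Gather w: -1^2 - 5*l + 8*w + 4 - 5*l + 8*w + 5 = -10*l + 16*w + 8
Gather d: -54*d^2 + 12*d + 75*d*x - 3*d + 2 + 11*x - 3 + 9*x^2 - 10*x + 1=-54*d^2 + d*(75*x + 9) + 9*x^2 + x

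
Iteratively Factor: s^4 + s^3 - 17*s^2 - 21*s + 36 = (s + 3)*(s^3 - 2*s^2 - 11*s + 12) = (s + 3)^2*(s^2 - 5*s + 4) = (s - 4)*(s + 3)^2*(s - 1)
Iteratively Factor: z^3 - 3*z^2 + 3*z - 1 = (z - 1)*(z^2 - 2*z + 1) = (z - 1)^2*(z - 1)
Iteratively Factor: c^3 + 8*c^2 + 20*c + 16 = (c + 4)*(c^2 + 4*c + 4) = (c + 2)*(c + 4)*(c + 2)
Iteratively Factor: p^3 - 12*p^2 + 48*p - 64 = (p - 4)*(p^2 - 8*p + 16) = (p - 4)^2*(p - 4)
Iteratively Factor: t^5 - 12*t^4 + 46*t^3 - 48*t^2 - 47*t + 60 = (t - 3)*(t^4 - 9*t^3 + 19*t^2 + 9*t - 20) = (t - 5)*(t - 3)*(t^3 - 4*t^2 - t + 4) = (t - 5)*(t - 3)*(t + 1)*(t^2 - 5*t + 4) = (t - 5)*(t - 4)*(t - 3)*(t + 1)*(t - 1)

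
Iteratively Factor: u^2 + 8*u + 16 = (u + 4)*(u + 4)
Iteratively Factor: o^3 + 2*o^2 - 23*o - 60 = (o + 3)*(o^2 - o - 20) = (o + 3)*(o + 4)*(o - 5)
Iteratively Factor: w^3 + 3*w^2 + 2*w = (w + 1)*(w^2 + 2*w) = w*(w + 1)*(w + 2)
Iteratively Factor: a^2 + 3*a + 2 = (a + 1)*(a + 2)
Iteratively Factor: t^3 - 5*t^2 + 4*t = (t - 1)*(t^2 - 4*t) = t*(t - 1)*(t - 4)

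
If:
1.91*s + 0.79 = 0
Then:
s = -0.41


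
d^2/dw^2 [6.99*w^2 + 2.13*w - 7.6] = 13.9800000000000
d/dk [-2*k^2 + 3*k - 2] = 3 - 4*k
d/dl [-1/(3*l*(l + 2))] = 2*(l + 1)/(3*l^2*(l + 2)^2)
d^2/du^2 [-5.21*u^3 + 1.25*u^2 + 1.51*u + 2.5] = 2.5 - 31.26*u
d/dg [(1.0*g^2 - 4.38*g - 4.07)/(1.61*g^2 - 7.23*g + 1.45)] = (-0.1782*g^2 + 16.0054*g - 35.7771)/(2.5921*g^4 - 23.2806*g^3 + 56.9419*g^2 - 20.967*g + 2.1025)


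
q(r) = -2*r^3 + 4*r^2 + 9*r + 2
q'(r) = -6*r^2 + 8*r + 9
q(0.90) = 11.88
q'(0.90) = 11.34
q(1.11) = 14.18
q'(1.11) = 10.49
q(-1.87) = 12.24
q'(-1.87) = -26.94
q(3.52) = -3.99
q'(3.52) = -37.18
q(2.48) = 18.42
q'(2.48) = -8.06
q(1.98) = 19.98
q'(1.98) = 1.32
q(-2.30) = 26.79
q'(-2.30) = -41.14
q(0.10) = 2.94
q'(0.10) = 9.74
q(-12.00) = 3926.00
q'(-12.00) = -951.00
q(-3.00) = 65.00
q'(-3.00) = -69.00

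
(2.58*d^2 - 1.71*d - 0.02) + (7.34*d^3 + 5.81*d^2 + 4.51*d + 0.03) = 7.34*d^3 + 8.39*d^2 + 2.8*d + 0.01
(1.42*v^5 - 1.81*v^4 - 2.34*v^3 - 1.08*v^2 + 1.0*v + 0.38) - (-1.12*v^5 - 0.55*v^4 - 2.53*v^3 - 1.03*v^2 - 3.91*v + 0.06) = 2.54*v^5 - 1.26*v^4 + 0.19*v^3 - 0.05*v^2 + 4.91*v + 0.32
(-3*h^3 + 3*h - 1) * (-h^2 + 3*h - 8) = 3*h^5 - 9*h^4 + 21*h^3 + 10*h^2 - 27*h + 8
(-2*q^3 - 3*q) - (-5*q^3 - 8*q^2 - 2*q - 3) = 3*q^3 + 8*q^2 - q + 3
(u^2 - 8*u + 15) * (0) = 0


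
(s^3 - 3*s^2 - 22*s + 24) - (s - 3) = s^3 - 3*s^2 - 23*s + 27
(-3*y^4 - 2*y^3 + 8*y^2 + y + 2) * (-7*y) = 21*y^5 + 14*y^4 - 56*y^3 - 7*y^2 - 14*y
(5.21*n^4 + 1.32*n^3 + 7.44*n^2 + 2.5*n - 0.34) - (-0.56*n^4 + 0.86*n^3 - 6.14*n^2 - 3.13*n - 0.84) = 5.77*n^4 + 0.46*n^3 + 13.58*n^2 + 5.63*n + 0.5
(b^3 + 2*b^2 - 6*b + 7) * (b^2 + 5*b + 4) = b^5 + 7*b^4 + 8*b^3 - 15*b^2 + 11*b + 28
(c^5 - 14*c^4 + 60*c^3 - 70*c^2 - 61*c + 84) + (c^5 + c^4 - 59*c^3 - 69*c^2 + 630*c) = 2*c^5 - 13*c^4 + c^3 - 139*c^2 + 569*c + 84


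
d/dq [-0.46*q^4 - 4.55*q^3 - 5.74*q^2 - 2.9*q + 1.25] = -1.84*q^3 - 13.65*q^2 - 11.48*q - 2.9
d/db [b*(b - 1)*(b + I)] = 3*b^2 + 2*b*(-1 + I) - I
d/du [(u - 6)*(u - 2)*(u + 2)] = 3*u^2 - 12*u - 4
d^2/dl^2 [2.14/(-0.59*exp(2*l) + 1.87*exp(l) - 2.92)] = (-2.14*(1.18*exp(l) - 1.87)*(2.36*exp(l) - 3.74)*exp(l) + (5.0504*exp(l) - 4.0018)*(0.59*exp(2*l) - 1.87*exp(l) + 2.92))*exp(l)/(0.59*exp(2*l) - 1.87*exp(l) + 2.92)^3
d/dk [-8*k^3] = -24*k^2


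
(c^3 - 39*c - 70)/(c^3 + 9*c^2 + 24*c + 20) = (c - 7)/(c + 2)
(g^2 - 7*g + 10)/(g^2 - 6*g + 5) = (g - 2)/(g - 1)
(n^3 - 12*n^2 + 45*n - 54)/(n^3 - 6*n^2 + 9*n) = (n - 6)/n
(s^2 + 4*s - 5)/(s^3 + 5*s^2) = (s - 1)/s^2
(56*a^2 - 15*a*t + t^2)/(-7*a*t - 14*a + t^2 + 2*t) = (-8*a + t)/(t + 2)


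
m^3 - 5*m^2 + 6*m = m*(m - 3)*(m - 2)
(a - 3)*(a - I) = a^2 - 3*a - I*a + 3*I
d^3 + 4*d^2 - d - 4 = (d - 1)*(d + 1)*(d + 4)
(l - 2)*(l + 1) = l^2 - l - 2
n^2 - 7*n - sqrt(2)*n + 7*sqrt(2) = (n - 7)*(n - sqrt(2))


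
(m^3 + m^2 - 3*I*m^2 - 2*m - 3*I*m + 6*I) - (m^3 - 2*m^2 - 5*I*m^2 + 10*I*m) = 3*m^2 + 2*I*m^2 - 2*m - 13*I*m + 6*I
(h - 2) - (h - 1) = -1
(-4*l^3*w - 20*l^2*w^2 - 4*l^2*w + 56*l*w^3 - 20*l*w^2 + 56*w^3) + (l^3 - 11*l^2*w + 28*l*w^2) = -4*l^3*w + l^3 - 20*l^2*w^2 - 15*l^2*w + 56*l*w^3 + 8*l*w^2 + 56*w^3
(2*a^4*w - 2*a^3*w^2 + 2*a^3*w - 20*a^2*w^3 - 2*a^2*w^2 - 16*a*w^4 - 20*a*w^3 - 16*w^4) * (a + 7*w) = 2*a^5*w + 12*a^4*w^2 + 2*a^4*w - 34*a^3*w^3 + 12*a^3*w^2 - 156*a^2*w^4 - 34*a^2*w^3 - 112*a*w^5 - 156*a*w^4 - 112*w^5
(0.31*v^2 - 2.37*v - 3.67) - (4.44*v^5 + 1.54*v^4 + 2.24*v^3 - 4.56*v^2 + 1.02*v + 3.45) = -4.44*v^5 - 1.54*v^4 - 2.24*v^3 + 4.87*v^2 - 3.39*v - 7.12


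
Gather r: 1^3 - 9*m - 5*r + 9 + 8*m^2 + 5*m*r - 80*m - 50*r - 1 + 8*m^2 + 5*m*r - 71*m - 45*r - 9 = 16*m^2 - 160*m + r*(10*m - 100)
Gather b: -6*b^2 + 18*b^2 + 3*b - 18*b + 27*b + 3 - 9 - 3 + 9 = 12*b^2 + 12*b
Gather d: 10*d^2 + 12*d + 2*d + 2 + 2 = 10*d^2 + 14*d + 4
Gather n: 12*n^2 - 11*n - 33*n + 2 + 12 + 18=12*n^2 - 44*n + 32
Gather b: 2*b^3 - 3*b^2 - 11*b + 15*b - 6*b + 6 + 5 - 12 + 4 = 2*b^3 - 3*b^2 - 2*b + 3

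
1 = 1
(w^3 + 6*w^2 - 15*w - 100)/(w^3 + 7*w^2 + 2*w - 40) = (w^2 + w - 20)/(w^2 + 2*w - 8)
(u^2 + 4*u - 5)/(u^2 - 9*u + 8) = (u + 5)/(u - 8)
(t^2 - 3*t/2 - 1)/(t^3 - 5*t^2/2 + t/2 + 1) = 1/(t - 1)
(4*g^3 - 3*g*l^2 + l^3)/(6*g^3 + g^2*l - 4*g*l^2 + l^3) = (2*g - l)/(3*g - l)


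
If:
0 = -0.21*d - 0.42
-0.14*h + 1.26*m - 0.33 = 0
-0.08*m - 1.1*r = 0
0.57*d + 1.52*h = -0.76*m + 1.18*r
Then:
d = -2.00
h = 0.57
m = 0.33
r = -0.02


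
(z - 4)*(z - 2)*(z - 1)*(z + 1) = z^4 - 6*z^3 + 7*z^2 + 6*z - 8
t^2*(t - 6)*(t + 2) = t^4 - 4*t^3 - 12*t^2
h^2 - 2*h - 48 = (h - 8)*(h + 6)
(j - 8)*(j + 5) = j^2 - 3*j - 40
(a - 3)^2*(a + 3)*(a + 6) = a^4 + 3*a^3 - 27*a^2 - 27*a + 162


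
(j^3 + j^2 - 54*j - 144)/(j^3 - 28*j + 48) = (j^2 - 5*j - 24)/(j^2 - 6*j + 8)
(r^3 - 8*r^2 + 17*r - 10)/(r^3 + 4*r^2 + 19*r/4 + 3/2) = 4*(r^3 - 8*r^2 + 17*r - 10)/(4*r^3 + 16*r^2 + 19*r + 6)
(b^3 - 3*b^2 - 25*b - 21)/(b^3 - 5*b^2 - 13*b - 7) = (b + 3)/(b + 1)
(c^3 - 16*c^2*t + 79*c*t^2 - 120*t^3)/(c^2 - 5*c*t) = c - 11*t + 24*t^2/c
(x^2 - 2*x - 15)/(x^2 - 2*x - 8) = (-x^2 + 2*x + 15)/(-x^2 + 2*x + 8)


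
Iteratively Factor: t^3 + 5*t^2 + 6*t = (t + 3)*(t^2 + 2*t) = t*(t + 3)*(t + 2)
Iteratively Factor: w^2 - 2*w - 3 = (w - 3)*(w + 1)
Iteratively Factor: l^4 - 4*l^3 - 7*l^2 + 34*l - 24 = (l - 4)*(l^3 - 7*l + 6) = (l - 4)*(l + 3)*(l^2 - 3*l + 2) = (l - 4)*(l - 1)*(l + 3)*(l - 2)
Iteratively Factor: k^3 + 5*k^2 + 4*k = (k + 1)*(k^2 + 4*k) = (k + 1)*(k + 4)*(k)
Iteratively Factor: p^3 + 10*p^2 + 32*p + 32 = (p + 4)*(p^2 + 6*p + 8) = (p + 2)*(p + 4)*(p + 4)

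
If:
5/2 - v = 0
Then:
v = 5/2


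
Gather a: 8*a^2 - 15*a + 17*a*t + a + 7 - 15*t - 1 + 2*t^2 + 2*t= 8*a^2 + a*(17*t - 14) + 2*t^2 - 13*t + 6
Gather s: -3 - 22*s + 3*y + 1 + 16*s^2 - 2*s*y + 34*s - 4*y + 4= 16*s^2 + s*(12 - 2*y) - y + 2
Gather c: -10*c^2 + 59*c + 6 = -10*c^2 + 59*c + 6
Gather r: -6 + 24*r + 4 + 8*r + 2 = 32*r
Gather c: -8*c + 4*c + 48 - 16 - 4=28 - 4*c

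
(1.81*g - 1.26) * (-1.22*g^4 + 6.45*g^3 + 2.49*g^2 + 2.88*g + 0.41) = -2.2082*g^5 + 13.2117*g^4 - 3.6201*g^3 + 2.0754*g^2 - 2.8867*g - 0.5166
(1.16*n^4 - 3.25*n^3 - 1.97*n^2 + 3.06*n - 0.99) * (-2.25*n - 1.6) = -2.61*n^5 + 5.4565*n^4 + 9.6325*n^3 - 3.733*n^2 - 2.6685*n + 1.584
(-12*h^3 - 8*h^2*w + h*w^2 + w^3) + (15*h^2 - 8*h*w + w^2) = -12*h^3 - 8*h^2*w + 15*h^2 + h*w^2 - 8*h*w + w^3 + w^2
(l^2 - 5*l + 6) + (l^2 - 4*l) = 2*l^2 - 9*l + 6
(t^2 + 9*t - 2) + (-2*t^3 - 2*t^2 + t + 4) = -2*t^3 - t^2 + 10*t + 2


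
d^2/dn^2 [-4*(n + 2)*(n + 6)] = -8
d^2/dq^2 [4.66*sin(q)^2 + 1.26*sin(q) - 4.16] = -18.64*sin(q)^2 - 1.26*sin(q) + 9.32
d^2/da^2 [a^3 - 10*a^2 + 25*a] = 6*a - 20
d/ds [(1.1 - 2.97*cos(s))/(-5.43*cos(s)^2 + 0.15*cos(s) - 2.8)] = (16.1271*cos(s)^2 - 11.946*cos(s) - 8.151)*sin(s)/(29.4849*cos(s)^4 - 1.629*cos(s)^3 + 30.4305*cos(s)^2 - 0.84*cos(s) + 7.84)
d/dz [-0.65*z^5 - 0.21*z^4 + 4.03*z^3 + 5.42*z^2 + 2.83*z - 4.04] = -3.25*z^4 - 0.84*z^3 + 12.09*z^2 + 10.84*z + 2.83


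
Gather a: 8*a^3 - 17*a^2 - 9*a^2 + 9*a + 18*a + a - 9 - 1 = 8*a^3 - 26*a^2 + 28*a - 10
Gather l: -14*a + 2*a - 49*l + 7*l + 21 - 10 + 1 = -12*a - 42*l + 12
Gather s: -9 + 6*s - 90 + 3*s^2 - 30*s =3*s^2 - 24*s - 99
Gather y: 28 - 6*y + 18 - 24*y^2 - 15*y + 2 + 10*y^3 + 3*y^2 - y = 10*y^3 - 21*y^2 - 22*y + 48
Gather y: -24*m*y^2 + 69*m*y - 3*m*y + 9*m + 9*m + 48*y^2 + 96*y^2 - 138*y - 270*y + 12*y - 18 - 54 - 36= 18*m + y^2*(144 - 24*m) + y*(66*m - 396) - 108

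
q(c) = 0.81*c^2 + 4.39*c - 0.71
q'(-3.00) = -0.47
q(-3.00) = -6.59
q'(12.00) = 23.83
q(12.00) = 168.61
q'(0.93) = 5.90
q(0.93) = 4.07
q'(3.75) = 10.46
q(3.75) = 27.14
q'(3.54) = 10.12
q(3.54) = 24.98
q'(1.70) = 7.14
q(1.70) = 9.09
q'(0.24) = 4.78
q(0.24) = 0.39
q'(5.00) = 12.49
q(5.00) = 41.49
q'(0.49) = 5.18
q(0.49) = 1.64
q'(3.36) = 9.83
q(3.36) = 23.18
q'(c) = 1.62*c + 4.39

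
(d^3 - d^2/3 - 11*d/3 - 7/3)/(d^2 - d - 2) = (3*d^2 - 4*d - 7)/(3*(d - 2))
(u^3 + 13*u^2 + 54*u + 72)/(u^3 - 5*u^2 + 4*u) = (u^3 + 13*u^2 + 54*u + 72)/(u*(u^2 - 5*u + 4))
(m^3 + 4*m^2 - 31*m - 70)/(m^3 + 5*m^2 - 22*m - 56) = (m - 5)/(m - 4)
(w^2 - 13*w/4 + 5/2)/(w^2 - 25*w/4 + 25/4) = (w - 2)/(w - 5)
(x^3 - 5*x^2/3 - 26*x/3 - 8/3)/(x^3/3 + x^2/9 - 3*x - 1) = 3*(x^2 - 2*x - 8)/(x^2 - 9)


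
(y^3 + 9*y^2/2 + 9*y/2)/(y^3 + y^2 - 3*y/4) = 2*(y + 3)/(2*y - 1)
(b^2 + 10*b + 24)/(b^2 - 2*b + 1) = (b^2 + 10*b + 24)/(b^2 - 2*b + 1)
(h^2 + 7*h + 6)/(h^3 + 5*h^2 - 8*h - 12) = 1/(h - 2)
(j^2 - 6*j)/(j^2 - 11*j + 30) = j/(j - 5)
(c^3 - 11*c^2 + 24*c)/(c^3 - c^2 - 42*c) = (-c^2 + 11*c - 24)/(-c^2 + c + 42)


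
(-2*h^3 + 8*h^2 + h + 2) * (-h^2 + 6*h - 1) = 2*h^5 - 20*h^4 + 49*h^3 - 4*h^2 + 11*h - 2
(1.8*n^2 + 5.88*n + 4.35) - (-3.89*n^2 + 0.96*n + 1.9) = 5.69*n^2 + 4.92*n + 2.45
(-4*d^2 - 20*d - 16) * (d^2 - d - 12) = -4*d^4 - 16*d^3 + 52*d^2 + 256*d + 192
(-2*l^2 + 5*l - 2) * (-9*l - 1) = 18*l^3 - 43*l^2 + 13*l + 2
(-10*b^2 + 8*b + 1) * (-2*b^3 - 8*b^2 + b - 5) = 20*b^5 + 64*b^4 - 76*b^3 + 50*b^2 - 39*b - 5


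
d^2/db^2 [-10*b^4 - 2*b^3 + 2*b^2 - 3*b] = -120*b^2 - 12*b + 4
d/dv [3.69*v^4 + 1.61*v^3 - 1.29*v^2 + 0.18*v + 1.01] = 14.76*v^3 + 4.83*v^2 - 2.58*v + 0.18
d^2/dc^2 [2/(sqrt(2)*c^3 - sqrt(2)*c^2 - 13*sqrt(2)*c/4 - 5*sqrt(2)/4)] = 8*sqrt(2)*(4*(1 - 3*c)*(-4*c^3 + 4*c^2 + 13*c + 5) - (-12*c^2 + 8*c + 13)^2)/(-4*c^3 + 4*c^2 + 13*c + 5)^3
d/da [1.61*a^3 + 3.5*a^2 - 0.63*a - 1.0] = 4.83*a^2 + 7.0*a - 0.63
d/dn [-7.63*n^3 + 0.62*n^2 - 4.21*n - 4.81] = -22.89*n^2 + 1.24*n - 4.21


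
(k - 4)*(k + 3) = k^2 - k - 12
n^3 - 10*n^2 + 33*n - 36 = (n - 4)*(n - 3)^2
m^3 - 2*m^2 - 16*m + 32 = (m - 4)*(m - 2)*(m + 4)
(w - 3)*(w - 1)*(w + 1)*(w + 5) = w^4 + 2*w^3 - 16*w^2 - 2*w + 15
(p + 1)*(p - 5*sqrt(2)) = p^2 - 5*sqrt(2)*p + p - 5*sqrt(2)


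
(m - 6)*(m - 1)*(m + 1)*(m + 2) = m^4 - 4*m^3 - 13*m^2 + 4*m + 12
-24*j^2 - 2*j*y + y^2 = (-6*j + y)*(4*j + y)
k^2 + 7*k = k*(k + 7)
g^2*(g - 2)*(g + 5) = g^4 + 3*g^3 - 10*g^2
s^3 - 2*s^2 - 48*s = s*(s - 8)*(s + 6)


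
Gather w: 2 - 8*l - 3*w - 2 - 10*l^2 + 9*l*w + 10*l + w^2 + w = -10*l^2 + 2*l + w^2 + w*(9*l - 2)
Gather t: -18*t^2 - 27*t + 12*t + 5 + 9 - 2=-18*t^2 - 15*t + 12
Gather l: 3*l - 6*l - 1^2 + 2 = 1 - 3*l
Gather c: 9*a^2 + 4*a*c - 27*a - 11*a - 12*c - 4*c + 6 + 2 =9*a^2 - 38*a + c*(4*a - 16) + 8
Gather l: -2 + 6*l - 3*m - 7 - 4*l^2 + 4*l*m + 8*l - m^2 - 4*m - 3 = -4*l^2 + l*(4*m + 14) - m^2 - 7*m - 12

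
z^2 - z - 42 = (z - 7)*(z + 6)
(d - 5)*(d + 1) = d^2 - 4*d - 5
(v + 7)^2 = v^2 + 14*v + 49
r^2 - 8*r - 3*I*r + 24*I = (r - 8)*(r - 3*I)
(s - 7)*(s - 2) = s^2 - 9*s + 14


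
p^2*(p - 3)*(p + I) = p^4 - 3*p^3 + I*p^3 - 3*I*p^2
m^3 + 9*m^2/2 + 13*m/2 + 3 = (m + 1)*(m + 3/2)*(m + 2)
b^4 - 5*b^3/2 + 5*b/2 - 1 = (b - 2)*(b - 1)*(b - 1/2)*(b + 1)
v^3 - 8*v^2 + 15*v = v*(v - 5)*(v - 3)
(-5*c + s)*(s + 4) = -5*c*s - 20*c + s^2 + 4*s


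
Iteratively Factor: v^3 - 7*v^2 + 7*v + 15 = (v - 5)*(v^2 - 2*v - 3) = (v - 5)*(v + 1)*(v - 3)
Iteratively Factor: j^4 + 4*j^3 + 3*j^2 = (j + 1)*(j^3 + 3*j^2) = j*(j + 1)*(j^2 + 3*j) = j^2*(j + 1)*(j + 3)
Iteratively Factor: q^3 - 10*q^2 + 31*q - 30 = (q - 2)*(q^2 - 8*q + 15) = (q - 3)*(q - 2)*(q - 5)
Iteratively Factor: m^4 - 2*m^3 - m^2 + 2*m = (m + 1)*(m^3 - 3*m^2 + 2*m) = (m - 1)*(m + 1)*(m^2 - 2*m) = m*(m - 1)*(m + 1)*(m - 2)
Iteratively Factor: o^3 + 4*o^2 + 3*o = (o)*(o^2 + 4*o + 3) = o*(o + 1)*(o + 3)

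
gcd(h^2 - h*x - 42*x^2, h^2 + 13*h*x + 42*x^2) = h + 6*x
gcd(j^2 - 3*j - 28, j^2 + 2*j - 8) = j + 4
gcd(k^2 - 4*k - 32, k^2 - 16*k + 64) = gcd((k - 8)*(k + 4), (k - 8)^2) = k - 8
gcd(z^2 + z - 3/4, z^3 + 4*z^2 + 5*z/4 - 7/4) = z - 1/2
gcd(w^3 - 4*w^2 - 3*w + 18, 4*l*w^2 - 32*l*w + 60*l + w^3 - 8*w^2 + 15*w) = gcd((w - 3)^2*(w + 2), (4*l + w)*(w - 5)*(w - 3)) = w - 3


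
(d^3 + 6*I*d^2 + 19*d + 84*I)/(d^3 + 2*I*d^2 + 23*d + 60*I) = (d^2 + 3*I*d + 28)/(d^2 - I*d + 20)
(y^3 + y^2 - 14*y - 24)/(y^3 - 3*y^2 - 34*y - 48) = (y - 4)/(y - 8)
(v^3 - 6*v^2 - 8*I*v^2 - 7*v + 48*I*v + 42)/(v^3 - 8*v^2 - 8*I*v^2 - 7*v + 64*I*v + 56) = (v - 6)/(v - 8)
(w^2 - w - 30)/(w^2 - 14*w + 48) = (w + 5)/(w - 8)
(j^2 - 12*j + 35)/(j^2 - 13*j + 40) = (j - 7)/(j - 8)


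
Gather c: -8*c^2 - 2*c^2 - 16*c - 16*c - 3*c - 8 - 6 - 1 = -10*c^2 - 35*c - 15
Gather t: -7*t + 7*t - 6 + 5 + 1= 0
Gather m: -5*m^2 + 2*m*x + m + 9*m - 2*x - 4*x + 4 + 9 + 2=-5*m^2 + m*(2*x + 10) - 6*x + 15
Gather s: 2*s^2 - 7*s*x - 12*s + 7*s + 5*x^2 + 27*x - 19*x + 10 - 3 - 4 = 2*s^2 + s*(-7*x - 5) + 5*x^2 + 8*x + 3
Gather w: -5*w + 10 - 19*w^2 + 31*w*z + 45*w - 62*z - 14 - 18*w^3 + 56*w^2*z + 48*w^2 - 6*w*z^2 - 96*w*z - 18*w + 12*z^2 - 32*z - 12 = -18*w^3 + w^2*(56*z + 29) + w*(-6*z^2 - 65*z + 22) + 12*z^2 - 94*z - 16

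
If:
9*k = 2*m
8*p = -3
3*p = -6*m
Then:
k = 1/24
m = 3/16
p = -3/8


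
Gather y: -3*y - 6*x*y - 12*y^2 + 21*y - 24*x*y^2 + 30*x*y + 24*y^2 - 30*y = y^2*(12 - 24*x) + y*(24*x - 12)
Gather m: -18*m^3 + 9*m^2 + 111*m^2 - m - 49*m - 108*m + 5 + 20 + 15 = -18*m^3 + 120*m^2 - 158*m + 40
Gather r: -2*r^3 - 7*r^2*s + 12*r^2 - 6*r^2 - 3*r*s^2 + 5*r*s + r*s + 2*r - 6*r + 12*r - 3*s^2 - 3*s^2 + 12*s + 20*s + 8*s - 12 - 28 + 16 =-2*r^3 + r^2*(6 - 7*s) + r*(-3*s^2 + 6*s + 8) - 6*s^2 + 40*s - 24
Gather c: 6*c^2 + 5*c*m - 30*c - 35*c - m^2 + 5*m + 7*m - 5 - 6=6*c^2 + c*(5*m - 65) - m^2 + 12*m - 11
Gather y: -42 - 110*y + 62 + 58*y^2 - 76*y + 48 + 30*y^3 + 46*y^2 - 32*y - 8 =30*y^3 + 104*y^2 - 218*y + 60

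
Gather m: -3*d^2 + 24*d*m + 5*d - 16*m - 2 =-3*d^2 + 5*d + m*(24*d - 16) - 2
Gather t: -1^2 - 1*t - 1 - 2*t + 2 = -3*t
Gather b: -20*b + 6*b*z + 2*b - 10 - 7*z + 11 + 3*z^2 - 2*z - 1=b*(6*z - 18) + 3*z^2 - 9*z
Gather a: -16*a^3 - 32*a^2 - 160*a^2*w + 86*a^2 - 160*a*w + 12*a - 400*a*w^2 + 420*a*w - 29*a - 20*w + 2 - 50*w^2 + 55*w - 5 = -16*a^3 + a^2*(54 - 160*w) + a*(-400*w^2 + 260*w - 17) - 50*w^2 + 35*w - 3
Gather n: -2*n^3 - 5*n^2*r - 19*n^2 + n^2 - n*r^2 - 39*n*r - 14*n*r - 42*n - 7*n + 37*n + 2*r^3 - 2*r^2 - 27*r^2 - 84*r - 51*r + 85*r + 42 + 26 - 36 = -2*n^3 + n^2*(-5*r - 18) + n*(-r^2 - 53*r - 12) + 2*r^3 - 29*r^2 - 50*r + 32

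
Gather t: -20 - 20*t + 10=-20*t - 10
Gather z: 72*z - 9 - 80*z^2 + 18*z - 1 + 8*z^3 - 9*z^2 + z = 8*z^3 - 89*z^2 + 91*z - 10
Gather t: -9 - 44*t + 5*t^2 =5*t^2 - 44*t - 9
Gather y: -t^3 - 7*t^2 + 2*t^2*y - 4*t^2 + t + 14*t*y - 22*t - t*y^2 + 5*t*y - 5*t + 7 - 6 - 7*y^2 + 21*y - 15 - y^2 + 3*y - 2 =-t^3 - 11*t^2 - 26*t + y^2*(-t - 8) + y*(2*t^2 + 19*t + 24) - 16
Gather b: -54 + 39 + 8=-7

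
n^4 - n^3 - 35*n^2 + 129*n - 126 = (n - 3)^2*(n - 2)*(n + 7)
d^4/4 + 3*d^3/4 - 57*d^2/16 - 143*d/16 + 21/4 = (d/4 + 1)*(d - 7/2)*(d - 1/2)*(d + 3)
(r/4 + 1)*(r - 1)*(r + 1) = r^3/4 + r^2 - r/4 - 1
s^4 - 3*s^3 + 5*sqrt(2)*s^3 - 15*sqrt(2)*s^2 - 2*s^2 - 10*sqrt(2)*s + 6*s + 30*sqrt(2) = (s - 3)*(s - sqrt(2))*(s + sqrt(2))*(s + 5*sqrt(2))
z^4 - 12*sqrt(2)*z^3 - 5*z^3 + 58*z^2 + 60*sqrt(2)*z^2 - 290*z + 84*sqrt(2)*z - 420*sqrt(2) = (z - 5)*(z - 7*sqrt(2))*(z - 6*sqrt(2))*(z + sqrt(2))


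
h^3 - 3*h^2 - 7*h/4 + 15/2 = (h - 5/2)*(h - 2)*(h + 3/2)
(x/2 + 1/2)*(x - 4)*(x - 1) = x^3/2 - 2*x^2 - x/2 + 2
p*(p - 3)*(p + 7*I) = p^3 - 3*p^2 + 7*I*p^2 - 21*I*p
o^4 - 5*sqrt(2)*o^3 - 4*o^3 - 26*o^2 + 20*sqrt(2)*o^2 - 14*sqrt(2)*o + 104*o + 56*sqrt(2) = (o - 4)*(o - 7*sqrt(2))*(o + sqrt(2))^2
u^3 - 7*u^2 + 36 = (u - 6)*(u - 3)*(u + 2)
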